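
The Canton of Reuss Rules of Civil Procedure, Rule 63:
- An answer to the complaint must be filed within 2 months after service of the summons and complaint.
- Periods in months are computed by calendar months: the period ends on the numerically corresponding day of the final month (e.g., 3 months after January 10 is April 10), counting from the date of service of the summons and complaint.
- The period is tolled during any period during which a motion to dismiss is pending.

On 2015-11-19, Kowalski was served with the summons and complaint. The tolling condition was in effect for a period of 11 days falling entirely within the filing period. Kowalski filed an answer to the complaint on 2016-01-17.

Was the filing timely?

Yes

2 months after 2015-11-19 is January 19, 2016.
Tolling adds 11 days: January 19, 2016 + 11 days = January 30, 2016.
The deadline is January 30, 2016; the filing on January 17, 2016 is on or before that date.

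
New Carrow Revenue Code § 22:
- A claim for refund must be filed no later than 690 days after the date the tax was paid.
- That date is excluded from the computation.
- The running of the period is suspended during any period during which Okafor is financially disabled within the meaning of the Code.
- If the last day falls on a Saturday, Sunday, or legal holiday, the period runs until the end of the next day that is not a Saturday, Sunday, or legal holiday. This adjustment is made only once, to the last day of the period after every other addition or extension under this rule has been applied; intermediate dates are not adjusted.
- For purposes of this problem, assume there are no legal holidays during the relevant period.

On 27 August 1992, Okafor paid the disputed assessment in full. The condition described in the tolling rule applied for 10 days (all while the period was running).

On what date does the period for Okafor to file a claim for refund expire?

690 days after 27 August 1992 is July 18, 1994.
Tolling adds 10 days: July 18, 1994 + 10 days = July 28, 1994.
July 28, 1994 is a Thursday and not a legal holiday, so no extension applies.

July 28, 1994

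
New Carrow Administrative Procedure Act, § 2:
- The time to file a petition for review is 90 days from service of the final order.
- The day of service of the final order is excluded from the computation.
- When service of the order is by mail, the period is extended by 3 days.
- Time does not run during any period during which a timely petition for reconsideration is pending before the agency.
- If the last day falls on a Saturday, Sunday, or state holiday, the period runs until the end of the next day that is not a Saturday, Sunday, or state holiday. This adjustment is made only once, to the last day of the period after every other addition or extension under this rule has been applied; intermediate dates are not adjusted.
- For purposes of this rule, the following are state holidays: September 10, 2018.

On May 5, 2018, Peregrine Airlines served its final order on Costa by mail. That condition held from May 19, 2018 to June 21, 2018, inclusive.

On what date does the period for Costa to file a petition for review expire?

90 days after May 5, 2018 is August 3, 2018.
Service was by mail, adding 3 days: August 3, 2018 + 3 days = August 6, 2018.
From May 19, 2018 through June 21, 2018 inclusive is 34 days; tolling adds 34 days: August 6, 2018 + 34 days = September 9, 2018.
September 9, 2018 is Sunday; September 10, 2018 is a listed holiday. The next qualifying day is September 11, 2018.

September 11, 2018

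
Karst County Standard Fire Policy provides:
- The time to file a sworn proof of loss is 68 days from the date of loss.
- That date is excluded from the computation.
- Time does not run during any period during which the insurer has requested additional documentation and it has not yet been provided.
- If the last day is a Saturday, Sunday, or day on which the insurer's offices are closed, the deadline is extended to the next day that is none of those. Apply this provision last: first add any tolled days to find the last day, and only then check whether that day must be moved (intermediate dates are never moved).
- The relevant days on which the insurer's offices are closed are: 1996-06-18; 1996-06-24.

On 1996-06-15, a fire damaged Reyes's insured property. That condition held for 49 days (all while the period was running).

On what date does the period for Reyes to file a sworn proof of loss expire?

October 10, 1996

68 days after 1996-06-15 is August 22, 1996.
Tolling adds 49 days: August 22, 1996 + 49 days = October 10, 1996.
October 10, 1996 is a Thursday and not a day on which the insurer's offices are closed, so no extension applies.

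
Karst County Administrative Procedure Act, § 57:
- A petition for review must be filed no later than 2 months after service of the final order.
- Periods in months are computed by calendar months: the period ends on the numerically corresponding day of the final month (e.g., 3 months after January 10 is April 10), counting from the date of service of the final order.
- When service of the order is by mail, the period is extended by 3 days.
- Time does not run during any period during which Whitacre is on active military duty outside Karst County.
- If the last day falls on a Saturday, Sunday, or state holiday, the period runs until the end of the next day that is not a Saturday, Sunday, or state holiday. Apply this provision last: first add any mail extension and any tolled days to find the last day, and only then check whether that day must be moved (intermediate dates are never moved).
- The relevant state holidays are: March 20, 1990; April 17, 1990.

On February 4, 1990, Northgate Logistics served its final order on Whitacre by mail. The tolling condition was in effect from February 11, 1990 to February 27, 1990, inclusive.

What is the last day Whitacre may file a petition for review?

2 months after February 4, 1990 is April 4, 1990.
Service was by mail, adding 3 days: April 4, 1990 + 3 days = April 7, 1990.
From February 11, 1990 through February 27, 1990 inclusive is 17 days; tolling adds 17 days: April 7, 1990 + 17 days = April 24, 1990.
April 24, 1990 is a Tuesday and not a state holiday, so no extension applies.

April 24, 1990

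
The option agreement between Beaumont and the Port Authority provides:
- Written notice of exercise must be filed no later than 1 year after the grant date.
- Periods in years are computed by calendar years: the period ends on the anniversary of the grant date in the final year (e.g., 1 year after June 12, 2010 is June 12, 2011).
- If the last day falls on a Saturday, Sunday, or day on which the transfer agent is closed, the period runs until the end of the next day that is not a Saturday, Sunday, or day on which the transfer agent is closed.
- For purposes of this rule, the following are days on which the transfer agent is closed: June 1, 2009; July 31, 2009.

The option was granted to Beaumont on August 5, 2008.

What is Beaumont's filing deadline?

1 year after August 5, 2008 is August 5, 2009.
August 5, 2009 is a Wednesday and not a day on which the transfer agent is closed, so no extension applies.

August 5, 2009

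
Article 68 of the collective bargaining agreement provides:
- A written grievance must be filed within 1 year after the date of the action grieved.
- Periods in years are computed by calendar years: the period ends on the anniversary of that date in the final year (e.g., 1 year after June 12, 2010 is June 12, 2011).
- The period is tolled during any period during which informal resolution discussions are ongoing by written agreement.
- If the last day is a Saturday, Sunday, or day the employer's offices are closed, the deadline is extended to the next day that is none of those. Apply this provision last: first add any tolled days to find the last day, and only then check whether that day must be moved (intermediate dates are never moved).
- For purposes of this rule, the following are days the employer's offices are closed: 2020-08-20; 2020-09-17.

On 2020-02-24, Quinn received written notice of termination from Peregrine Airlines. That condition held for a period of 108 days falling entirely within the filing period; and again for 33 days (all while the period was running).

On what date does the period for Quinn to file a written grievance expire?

1 year after 2020-02-24 is February 24, 2021.
Tolling adds 108 days: February 24, 2021 + 108 days = June 12, 2021.
Tolling adds 33 days: June 12, 2021 + 33 days = July 15, 2021.
July 15, 2021 is a Thursday and not a day the employer's offices are closed, so no extension applies.

July 15, 2021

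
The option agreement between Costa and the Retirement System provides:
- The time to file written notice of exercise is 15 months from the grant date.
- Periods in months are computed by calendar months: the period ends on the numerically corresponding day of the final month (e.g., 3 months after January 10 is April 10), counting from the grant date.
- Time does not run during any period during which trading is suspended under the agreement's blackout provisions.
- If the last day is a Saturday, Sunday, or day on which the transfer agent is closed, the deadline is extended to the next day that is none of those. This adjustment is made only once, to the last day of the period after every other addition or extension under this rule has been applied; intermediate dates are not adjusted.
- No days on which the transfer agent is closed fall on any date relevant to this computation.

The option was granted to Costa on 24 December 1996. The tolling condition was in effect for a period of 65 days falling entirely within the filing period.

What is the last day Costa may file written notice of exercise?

May 28, 1998

15 months after 24 December 1996 is March 24, 1998.
Tolling adds 65 days: March 24, 1998 + 65 days = May 28, 1998.
May 28, 1998 is a Thursday and not a day on which the transfer agent is closed, so no extension applies.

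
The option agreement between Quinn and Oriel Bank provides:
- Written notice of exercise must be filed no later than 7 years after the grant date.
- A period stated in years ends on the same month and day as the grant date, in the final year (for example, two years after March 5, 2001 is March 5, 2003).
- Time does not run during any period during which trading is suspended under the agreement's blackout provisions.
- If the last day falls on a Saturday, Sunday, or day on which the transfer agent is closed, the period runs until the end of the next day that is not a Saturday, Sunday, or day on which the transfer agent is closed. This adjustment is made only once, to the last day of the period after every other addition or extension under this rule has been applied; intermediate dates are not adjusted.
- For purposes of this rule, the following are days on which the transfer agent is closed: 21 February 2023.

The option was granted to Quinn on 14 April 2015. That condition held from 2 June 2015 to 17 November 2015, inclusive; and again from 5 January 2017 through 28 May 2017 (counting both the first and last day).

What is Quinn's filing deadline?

February 22, 2023

7 years after 14 April 2015 is April 14, 2022.
From June 2, 2015 through November 17, 2015 inclusive is 169 days; tolling adds 169 days: April 14, 2022 + 169 days = September 30, 2022.
From January 5, 2017 through May 28, 2017 inclusive is 144 days; tolling adds 144 days: September 30, 2022 + 144 days = February 21, 2023.
February 21, 2023 is a listed holiday. The next qualifying day is February 22, 2023.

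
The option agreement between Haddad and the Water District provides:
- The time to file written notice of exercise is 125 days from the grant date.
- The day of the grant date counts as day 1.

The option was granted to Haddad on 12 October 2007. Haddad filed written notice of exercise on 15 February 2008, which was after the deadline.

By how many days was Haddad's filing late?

Counting 12 October 2007 as day 1, day 125 is February 13, 2008.
The deadline is February 13, 2008; from February 13, 2008 to February 15, 2008 is 2 days.

2 days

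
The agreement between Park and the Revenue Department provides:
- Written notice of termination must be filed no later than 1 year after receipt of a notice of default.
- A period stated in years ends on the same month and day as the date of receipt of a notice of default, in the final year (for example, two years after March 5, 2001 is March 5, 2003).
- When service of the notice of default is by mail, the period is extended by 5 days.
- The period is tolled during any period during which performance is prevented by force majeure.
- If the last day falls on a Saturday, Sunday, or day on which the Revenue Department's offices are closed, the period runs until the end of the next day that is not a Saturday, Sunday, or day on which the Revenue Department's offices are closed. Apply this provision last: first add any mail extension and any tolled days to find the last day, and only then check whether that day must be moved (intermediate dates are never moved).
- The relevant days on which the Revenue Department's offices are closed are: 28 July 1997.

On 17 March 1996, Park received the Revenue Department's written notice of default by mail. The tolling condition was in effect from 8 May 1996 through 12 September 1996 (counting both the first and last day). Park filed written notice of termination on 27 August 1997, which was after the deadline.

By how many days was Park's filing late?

29 days

1 year after 17 March 1996 is March 17, 1997.
Service was by mail, adding 5 days: March 17, 1997 + 5 days = March 22, 1997.
From May 8, 1996 through September 12, 1996 inclusive is 128 days; tolling adds 128 days: March 22, 1997 + 128 days = July 28, 1997.
July 28, 1997 is a listed holiday. The next qualifying day is July 29, 1997.
The deadline is July 29, 1997; from July 29, 1997 to August 27, 1997 is 29 days.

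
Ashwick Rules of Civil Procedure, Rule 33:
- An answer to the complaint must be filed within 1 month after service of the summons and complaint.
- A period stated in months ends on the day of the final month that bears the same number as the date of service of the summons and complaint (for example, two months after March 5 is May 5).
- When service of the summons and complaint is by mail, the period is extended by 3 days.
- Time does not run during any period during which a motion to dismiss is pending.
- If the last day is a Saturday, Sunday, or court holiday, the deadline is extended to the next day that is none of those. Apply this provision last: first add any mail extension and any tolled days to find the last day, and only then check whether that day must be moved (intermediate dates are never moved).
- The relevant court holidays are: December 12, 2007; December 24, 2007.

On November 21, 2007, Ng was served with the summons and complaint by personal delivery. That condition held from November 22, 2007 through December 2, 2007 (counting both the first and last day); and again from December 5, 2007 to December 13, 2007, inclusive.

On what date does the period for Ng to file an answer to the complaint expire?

1 month after November 21, 2007 is December 21, 2007.
Service was not by mail, so no mail extension applies.
From November 22, 2007 through December 2, 2007 inclusive is 11 days; tolling adds 11 days: December 21, 2007 + 11 days = January 1, 2008.
From December 5, 2007 through December 13, 2007 inclusive is 9 days; tolling adds 9 days: January 1, 2008 + 9 days = January 10, 2008.
January 10, 2008 is a Thursday and not a court holiday, so no extension applies.

January 10, 2008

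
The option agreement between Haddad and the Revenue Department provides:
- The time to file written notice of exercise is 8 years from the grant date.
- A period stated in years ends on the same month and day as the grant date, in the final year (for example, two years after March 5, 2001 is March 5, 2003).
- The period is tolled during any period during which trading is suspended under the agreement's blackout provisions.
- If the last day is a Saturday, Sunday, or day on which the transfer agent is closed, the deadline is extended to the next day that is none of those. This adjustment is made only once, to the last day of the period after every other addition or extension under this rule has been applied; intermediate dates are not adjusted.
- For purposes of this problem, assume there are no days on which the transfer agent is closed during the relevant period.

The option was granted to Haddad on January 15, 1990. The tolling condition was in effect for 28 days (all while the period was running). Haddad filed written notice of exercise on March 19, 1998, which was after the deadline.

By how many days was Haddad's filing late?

35 days

8 years after January 15, 1990 is January 15, 1998.
Tolling adds 28 days: January 15, 1998 + 28 days = February 12, 1998.
February 12, 1998 is a Thursday and not a day on which the transfer agent is closed, so no extension applies.
The deadline is February 12, 1998; from February 12, 1998 to March 19, 1998 is 35 days.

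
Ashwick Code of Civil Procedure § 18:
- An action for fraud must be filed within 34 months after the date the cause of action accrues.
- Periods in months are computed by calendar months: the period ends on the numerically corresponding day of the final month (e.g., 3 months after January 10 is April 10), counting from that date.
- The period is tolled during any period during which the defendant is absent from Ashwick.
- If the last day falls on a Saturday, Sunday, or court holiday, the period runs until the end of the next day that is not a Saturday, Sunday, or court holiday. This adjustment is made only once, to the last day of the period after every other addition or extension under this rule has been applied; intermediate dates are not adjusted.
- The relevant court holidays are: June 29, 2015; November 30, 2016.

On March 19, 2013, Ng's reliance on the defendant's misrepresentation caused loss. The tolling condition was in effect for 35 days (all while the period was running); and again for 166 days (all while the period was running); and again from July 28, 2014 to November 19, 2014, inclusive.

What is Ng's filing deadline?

December 1, 2016

34 months after March 19, 2013 is January 19, 2016.
Tolling adds 35 days: January 19, 2016 + 35 days = February 23, 2016.
Tolling adds 166 days: February 23, 2016 + 166 days = August 7, 2016.
From July 28, 2014 through November 19, 2014 inclusive is 115 days; tolling adds 115 days: August 7, 2016 + 115 days = November 30, 2016.
November 30, 2016 is a listed holiday. The next qualifying day is December 1, 2016.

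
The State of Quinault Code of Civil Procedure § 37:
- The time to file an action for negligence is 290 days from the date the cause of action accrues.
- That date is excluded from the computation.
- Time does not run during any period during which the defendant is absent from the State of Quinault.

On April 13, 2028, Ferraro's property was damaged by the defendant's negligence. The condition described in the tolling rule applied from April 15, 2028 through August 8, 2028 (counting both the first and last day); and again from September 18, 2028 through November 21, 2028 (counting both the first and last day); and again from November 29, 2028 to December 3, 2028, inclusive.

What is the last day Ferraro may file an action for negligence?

August 2, 2029

290 days after April 13, 2028 is January 28, 2029.
From April 15, 2028 through August 8, 2028 inclusive is 116 days; tolling adds 116 days: January 28, 2029 + 116 days = May 24, 2029.
From September 18, 2028 through November 21, 2028 inclusive is 65 days; tolling adds 65 days: May 24, 2029 + 65 days = July 28, 2029.
From November 29, 2028 through December 3, 2028 inclusive is 5 days; tolling adds 5 days: July 28, 2029 + 5 days = August 2, 2029.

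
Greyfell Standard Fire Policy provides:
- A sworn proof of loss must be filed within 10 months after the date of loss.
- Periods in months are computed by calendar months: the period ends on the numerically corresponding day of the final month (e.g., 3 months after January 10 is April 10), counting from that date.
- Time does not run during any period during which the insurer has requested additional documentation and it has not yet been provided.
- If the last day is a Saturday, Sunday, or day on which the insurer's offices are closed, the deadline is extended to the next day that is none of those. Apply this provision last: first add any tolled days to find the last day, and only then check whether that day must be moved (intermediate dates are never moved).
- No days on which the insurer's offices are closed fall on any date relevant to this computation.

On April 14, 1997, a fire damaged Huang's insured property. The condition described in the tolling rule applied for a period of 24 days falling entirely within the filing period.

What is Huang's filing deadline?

10 months after April 14, 1997 is February 14, 1998.
Tolling adds 24 days: February 14, 1998 + 24 days = March 10, 1998.
March 10, 1998 is a Tuesday and not a day on which the insurer's offices are closed, so no extension applies.

March 10, 1998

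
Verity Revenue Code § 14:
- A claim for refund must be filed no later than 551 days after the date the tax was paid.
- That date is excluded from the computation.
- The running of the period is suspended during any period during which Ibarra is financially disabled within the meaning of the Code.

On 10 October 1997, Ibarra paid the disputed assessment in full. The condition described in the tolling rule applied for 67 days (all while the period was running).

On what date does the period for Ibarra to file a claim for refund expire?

551 days after 10 October 1997 is April 14, 1999.
Tolling adds 67 days: April 14, 1999 + 67 days = June 20, 1999.

June 20, 1999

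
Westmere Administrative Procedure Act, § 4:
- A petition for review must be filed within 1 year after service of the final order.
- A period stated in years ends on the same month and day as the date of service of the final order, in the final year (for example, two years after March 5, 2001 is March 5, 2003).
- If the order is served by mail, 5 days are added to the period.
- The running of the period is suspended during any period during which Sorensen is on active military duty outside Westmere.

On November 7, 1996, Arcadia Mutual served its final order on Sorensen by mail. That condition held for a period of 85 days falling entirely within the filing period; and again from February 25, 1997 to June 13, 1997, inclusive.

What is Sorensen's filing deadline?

1 year after November 7, 1996 is November 7, 1997.
Service was by mail, adding 5 days: November 7, 1997 + 5 days = November 12, 1997.
Tolling adds 85 days: November 12, 1997 + 85 days = February 5, 1998.
From February 25, 1997 through June 13, 1997 inclusive is 109 days; tolling adds 109 days: February 5, 1998 + 109 days = May 25, 1998.

May 25, 1998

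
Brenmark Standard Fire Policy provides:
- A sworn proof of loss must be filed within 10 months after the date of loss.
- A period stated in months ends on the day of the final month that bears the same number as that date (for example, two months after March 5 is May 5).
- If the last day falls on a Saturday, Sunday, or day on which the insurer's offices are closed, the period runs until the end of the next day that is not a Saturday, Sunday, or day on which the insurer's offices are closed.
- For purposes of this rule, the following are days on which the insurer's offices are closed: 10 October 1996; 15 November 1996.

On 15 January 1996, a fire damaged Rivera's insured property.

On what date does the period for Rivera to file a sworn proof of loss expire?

10 months after 15 January 1996 is November 15, 1996.
November 15, 1996 is a listed holiday; November 16, 1996 is Saturday; November 17, 1996 is Sunday. The next qualifying day is November 18, 1996.

November 18, 1996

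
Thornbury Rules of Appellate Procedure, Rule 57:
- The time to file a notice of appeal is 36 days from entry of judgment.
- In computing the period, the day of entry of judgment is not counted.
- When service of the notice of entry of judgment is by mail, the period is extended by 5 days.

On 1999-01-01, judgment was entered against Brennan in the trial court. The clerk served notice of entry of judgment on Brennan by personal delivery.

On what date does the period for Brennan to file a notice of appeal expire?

February 6, 1999

36 days after 1999-01-01 is February 6, 1999.
Service was not by mail, so no mail extension applies.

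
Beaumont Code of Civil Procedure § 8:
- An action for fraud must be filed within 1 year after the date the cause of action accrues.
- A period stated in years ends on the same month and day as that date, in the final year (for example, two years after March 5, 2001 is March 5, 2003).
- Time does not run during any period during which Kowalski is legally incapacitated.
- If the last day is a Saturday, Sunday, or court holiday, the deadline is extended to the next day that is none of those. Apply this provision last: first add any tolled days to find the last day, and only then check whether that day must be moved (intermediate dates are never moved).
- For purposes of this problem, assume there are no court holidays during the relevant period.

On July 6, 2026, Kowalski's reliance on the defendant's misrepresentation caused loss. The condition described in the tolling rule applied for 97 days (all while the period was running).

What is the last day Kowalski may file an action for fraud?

October 11, 2027

1 year after July 6, 2026 is July 6, 2027.
Tolling adds 97 days: July 6, 2027 + 97 days = October 11, 2027.
October 11, 2027 is a Monday and not a court holiday, so no extension applies.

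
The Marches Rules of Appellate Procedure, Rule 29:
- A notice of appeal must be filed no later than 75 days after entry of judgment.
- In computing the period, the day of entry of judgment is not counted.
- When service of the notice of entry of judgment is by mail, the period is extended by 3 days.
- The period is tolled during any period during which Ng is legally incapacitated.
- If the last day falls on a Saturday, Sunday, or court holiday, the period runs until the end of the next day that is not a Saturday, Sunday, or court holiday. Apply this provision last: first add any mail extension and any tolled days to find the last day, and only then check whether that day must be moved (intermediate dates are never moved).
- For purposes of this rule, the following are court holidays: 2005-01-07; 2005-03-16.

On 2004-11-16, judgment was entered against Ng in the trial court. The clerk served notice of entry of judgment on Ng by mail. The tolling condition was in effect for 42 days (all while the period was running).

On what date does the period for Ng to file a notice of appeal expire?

75 days after 2004-11-16 is January 30, 2005.
Service was by mail, adding 3 days: January 30, 2005 + 3 days = February 2, 2005.
Tolling adds 42 days: February 2, 2005 + 42 days = March 16, 2005.
March 16, 2005 is a listed holiday. The next qualifying day is March 17, 2005.

March 17, 2005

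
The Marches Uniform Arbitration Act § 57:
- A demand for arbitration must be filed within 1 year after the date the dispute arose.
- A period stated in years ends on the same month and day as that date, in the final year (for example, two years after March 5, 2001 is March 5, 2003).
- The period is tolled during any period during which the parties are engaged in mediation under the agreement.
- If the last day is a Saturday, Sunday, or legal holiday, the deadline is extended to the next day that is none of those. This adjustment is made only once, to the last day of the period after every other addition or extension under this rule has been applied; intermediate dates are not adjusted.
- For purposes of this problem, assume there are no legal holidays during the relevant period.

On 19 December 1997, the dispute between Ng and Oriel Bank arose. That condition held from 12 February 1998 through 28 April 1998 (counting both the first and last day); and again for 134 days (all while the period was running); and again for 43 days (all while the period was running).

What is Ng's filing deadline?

August 30, 1999

1 year after 19 December 1997 is December 19, 1998.
From February 12, 1998 through April 28, 1998 inclusive is 76 days; tolling adds 76 days: December 19, 1998 + 76 days = March 5, 1999.
Tolling adds 134 days: March 5, 1999 + 134 days = July 17, 1999.
Tolling adds 43 days: July 17, 1999 + 43 days = August 29, 1999.
August 29, 1999 is Sunday. The next qualifying day is August 30, 1999.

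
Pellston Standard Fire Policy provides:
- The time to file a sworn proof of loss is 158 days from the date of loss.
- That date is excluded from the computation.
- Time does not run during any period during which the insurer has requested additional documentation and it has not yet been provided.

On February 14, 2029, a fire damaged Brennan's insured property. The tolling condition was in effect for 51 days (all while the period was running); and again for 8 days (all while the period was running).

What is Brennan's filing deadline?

158 days after February 14, 2029 is July 22, 2029.
Tolling adds 51 days: July 22, 2029 + 51 days = September 11, 2029.
Tolling adds 8 days: September 11, 2029 + 8 days = September 19, 2029.

September 19, 2029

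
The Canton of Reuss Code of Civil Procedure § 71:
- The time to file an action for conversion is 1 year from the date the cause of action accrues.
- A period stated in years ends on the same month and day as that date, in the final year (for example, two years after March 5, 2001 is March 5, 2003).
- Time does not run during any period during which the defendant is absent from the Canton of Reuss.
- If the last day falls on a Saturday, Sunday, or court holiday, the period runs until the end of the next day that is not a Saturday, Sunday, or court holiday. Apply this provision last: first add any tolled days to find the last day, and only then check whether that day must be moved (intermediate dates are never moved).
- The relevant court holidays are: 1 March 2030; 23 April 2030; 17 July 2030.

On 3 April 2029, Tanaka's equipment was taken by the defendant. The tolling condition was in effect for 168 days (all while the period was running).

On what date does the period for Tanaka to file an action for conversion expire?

September 18, 2030

1 year after 3 April 2029 is April 3, 2030.
Tolling adds 168 days: April 3, 2030 + 168 days = September 18, 2030.
September 18, 2030 is a Wednesday and not a court holiday, so no extension applies.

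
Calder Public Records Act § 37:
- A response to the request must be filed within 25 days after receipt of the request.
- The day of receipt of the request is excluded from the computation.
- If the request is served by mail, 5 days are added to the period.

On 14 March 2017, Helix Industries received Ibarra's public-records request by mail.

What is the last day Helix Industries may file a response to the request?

April 13, 2017

25 days after 14 March 2017 is April 8, 2017.
Service was by mail, adding 5 days: April 8, 2017 + 5 days = April 13, 2017.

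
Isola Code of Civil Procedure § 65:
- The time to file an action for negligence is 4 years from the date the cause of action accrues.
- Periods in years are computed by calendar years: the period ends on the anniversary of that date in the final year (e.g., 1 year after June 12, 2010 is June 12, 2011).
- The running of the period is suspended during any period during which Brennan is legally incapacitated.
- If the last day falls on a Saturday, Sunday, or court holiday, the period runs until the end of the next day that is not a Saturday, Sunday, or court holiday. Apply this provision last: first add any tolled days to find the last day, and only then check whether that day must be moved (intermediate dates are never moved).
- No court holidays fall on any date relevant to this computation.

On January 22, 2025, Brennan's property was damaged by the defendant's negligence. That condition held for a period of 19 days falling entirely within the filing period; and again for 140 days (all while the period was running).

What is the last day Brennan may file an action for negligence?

July 2, 2029

4 years after January 22, 2025 is January 22, 2029.
Tolling adds 19 days: January 22, 2029 + 19 days = February 10, 2029.
Tolling adds 140 days: February 10, 2029 + 140 days = June 30, 2029.
June 30, 2029 is Saturday; July 1, 2029 is Sunday. The next qualifying day is July 2, 2029.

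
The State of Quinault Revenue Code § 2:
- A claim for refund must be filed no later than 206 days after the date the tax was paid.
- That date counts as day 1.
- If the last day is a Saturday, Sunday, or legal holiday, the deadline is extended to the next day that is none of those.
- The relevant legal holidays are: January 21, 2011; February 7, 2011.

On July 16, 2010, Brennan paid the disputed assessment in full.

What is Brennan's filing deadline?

Counting July 16, 2010 as day 1, day 206 is February 6, 2011.
February 6, 2011 is Sunday; February 7, 2011 is a listed holiday. The next qualifying day is February 8, 2011.

February 8, 2011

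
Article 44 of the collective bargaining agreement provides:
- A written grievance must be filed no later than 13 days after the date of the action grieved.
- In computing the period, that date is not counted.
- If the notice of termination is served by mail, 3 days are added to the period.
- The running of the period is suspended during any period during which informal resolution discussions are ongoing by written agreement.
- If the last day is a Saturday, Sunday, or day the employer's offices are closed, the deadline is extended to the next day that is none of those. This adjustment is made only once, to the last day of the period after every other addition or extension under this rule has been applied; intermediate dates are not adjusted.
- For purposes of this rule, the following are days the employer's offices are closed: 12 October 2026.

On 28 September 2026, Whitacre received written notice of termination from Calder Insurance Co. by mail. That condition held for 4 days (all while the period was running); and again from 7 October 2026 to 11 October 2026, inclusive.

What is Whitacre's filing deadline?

13 days after 28 September 2026 is October 11, 2026.
Service was by mail, adding 3 days: October 11, 2026 + 3 days = October 14, 2026.
Tolling adds 4 days: October 14, 2026 + 4 days = October 18, 2026.
From October 7, 2026 through October 11, 2026 inclusive is 5 days; tolling adds 5 days: October 18, 2026 + 5 days = October 23, 2026.
October 23, 2026 is a Friday and not a day the employer's offices are closed, so no extension applies.

October 23, 2026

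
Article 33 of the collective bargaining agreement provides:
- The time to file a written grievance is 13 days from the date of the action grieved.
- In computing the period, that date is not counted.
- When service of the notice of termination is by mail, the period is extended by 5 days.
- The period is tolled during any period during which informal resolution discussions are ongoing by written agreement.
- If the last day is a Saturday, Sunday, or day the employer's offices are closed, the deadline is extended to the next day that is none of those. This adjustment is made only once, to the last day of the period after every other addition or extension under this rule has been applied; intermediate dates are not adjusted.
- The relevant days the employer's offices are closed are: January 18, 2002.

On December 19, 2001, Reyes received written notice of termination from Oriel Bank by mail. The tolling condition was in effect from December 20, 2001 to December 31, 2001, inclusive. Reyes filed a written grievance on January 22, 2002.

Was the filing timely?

No

13 days after December 19, 2001 is January 1, 2002.
Service was by mail, adding 5 days: January 1, 2002 + 5 days = January 6, 2002.
From December 20, 2001 through December 31, 2001 inclusive is 12 days; tolling adds 12 days: January 6, 2002 + 12 days = January 18, 2002.
January 18, 2002 is a listed holiday; January 19, 2002 is Saturday; January 20, 2002 is Sunday. The next qualifying day is January 21, 2002.
The deadline is January 21, 2002; the filing on January 22, 2002 is after that date.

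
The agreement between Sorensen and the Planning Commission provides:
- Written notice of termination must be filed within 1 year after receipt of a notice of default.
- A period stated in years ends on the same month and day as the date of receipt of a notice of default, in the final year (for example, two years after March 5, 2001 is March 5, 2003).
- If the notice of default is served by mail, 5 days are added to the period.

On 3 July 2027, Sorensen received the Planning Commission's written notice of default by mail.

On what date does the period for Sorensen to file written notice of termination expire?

1 year after 3 July 2027 is July 3, 2028.
Service was by mail, adding 5 days: July 3, 2028 + 5 days = July 8, 2028.

July 8, 2028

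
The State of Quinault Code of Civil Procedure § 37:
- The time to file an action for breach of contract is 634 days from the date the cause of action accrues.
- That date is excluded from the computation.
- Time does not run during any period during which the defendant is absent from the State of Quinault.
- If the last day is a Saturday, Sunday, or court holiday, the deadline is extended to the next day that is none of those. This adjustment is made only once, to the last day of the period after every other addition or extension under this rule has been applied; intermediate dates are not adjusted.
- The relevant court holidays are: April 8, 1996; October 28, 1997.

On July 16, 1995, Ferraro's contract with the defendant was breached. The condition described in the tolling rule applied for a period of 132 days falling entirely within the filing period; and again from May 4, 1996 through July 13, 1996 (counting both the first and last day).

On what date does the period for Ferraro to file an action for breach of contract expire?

634 days after July 16, 1995 is April 10, 1997.
Tolling adds 132 days: April 10, 1997 + 132 days = August 20, 1997.
From May 4, 1996 through July 13, 1996 inclusive is 71 days; tolling adds 71 days: August 20, 1997 + 71 days = October 30, 1997.
October 30, 1997 is a Thursday and not a court holiday, so no extension applies.

October 30, 1997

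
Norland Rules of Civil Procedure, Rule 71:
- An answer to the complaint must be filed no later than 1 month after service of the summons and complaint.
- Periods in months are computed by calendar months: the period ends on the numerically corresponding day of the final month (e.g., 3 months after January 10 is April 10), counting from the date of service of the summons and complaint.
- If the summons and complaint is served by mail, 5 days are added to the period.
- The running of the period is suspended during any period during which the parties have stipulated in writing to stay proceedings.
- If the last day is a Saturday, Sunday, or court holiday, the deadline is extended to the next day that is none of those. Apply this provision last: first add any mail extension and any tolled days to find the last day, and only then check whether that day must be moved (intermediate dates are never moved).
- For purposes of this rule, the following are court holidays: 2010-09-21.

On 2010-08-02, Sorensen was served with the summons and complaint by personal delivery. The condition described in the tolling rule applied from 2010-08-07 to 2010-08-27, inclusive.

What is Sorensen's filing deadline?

September 23, 2010

1 month after 2010-08-02 is September 2, 2010.
Service was not by mail, so no mail extension applies.
From August 7, 2010 through August 27, 2010 inclusive is 21 days; tolling adds 21 days: September 2, 2010 + 21 days = September 23, 2010.
September 23, 2010 is a Thursday and not a court holiday, so no extension applies.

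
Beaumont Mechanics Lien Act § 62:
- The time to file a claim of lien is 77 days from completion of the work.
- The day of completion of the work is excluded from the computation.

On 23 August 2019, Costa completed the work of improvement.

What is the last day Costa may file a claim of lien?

77 days after 23 August 2019 is November 8, 2019.

November 8, 2019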